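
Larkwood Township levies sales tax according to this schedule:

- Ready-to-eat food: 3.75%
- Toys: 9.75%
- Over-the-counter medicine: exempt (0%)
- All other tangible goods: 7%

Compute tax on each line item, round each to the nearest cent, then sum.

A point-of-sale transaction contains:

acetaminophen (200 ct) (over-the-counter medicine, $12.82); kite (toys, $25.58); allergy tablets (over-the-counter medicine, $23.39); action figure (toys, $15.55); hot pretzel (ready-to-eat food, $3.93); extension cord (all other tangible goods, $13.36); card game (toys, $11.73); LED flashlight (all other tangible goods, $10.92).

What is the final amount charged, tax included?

$124.28

Acetaminophen (200 ct) $12.82: over-the-counter medicine → 0% → $0.00
Kite $25.58: toys → 9.75% → $2.49
Allergy tablets $23.39: over-the-counter medicine → 0% → $0.00
Action figure $15.55: toys → 9.75% → $1.52
Hot pretzel $3.93: ready-to-eat food → 3.75% → $0.15
Extension cord $13.36: all other tangible goods → 7% → $0.94
Card game $11.73: toys → 9.75% → $1.14
LED flashlight $10.92: all other tangible goods → 7% → $0.76
Subtotal = $117.28; tax = $7.00; total due = $124.28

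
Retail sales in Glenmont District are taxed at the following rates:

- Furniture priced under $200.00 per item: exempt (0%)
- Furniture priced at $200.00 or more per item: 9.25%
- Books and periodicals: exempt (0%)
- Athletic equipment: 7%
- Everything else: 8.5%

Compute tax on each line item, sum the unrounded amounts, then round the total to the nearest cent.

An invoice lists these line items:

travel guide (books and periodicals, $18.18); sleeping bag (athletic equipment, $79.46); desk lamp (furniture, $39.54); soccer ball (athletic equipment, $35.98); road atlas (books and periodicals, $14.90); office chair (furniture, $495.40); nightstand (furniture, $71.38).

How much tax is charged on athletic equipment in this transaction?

Sleeping bag $79.46: athletic equipment → 7% → $5.5622
Soccer ball $35.98: athletic equipment → 7% → $2.5186
Tax on athletic equipment: unrounded sum = $8.0808 → $8.08

$8.08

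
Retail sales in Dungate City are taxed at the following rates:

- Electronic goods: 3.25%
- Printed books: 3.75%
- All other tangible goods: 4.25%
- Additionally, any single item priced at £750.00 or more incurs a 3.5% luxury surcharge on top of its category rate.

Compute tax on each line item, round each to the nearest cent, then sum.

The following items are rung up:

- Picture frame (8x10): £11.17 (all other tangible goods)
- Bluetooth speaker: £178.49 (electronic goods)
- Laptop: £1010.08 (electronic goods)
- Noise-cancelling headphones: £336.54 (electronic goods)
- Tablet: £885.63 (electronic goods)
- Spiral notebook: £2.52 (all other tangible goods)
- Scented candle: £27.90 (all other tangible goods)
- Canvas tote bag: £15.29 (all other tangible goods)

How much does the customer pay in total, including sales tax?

£2614.74

Picture frame (8x10) £11.17: all other tangible goods → 4.25% → £0.47
Bluetooth speaker £178.49: electronic goods → 3.25% → £5.80
Laptop £1010.08: electronic goods → 3.25% + 3.5% surcharge = 6.75% → £68.18
Noise-cancelling headphones £336.54: electronic goods → 3.25% → £10.94
Tablet £885.63: electronic goods → 3.25% + 3.5% surcharge = 6.75% → £59.78
Spiral notebook £2.52: all other tangible goods → 4.25% → £0.11
Scented candle £27.90: all other tangible goods → 4.25% → £1.19
Canvas tote bag £15.29: all other tangible goods → 4.25% → £0.65
Subtotal = £2467.62; tax = £147.12; total due = £2614.74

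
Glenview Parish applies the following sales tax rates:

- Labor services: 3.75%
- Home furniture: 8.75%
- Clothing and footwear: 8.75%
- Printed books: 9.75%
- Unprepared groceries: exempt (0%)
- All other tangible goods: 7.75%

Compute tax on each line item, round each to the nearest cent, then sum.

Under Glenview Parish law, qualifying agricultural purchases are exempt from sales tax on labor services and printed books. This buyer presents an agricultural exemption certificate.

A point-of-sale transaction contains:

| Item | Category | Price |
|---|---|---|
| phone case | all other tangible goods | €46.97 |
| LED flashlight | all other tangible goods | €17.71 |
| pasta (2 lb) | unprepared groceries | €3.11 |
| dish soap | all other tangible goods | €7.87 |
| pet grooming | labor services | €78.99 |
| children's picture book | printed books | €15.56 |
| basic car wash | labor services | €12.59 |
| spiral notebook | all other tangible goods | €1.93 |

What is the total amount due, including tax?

Phone case €46.97: all other tangible goods → 7.75% → €3.64
LED flashlight €17.71: all other tangible goods → 7.75% → €1.37
Pasta (2 lb) €3.11: unprepared groceries → 0% → €0.00
Dish soap €7.87: all other tangible goods → 7.75% → €0.61
Pet grooming €78.99: labor services, buyer-exempt → 0% → €0.00
Children's picture book €15.56: printed books, buyer-exempt → 0% → €0.00
Basic car wash €12.59: labor services, buyer-exempt → 0% → €0.00
Spiral notebook €1.93: all other tangible goods → 7.75% → €0.15
Subtotal = €184.73; tax = €5.77; total due = €190.50

€190.50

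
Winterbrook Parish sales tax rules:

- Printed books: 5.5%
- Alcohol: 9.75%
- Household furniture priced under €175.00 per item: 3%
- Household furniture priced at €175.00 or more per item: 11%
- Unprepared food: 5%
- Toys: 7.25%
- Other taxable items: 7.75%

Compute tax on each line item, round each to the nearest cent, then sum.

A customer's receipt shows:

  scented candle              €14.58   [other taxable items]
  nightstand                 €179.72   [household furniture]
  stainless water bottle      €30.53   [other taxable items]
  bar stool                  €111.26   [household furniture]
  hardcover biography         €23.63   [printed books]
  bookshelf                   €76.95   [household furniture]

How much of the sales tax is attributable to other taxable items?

Scented candle €14.58: other taxable items → 7.75% → €1.13
Stainless water bottle €30.53: other taxable items → 7.75% → €2.37
Tax on other taxable items = €1.13 + €2.37 = €3.50

€3.50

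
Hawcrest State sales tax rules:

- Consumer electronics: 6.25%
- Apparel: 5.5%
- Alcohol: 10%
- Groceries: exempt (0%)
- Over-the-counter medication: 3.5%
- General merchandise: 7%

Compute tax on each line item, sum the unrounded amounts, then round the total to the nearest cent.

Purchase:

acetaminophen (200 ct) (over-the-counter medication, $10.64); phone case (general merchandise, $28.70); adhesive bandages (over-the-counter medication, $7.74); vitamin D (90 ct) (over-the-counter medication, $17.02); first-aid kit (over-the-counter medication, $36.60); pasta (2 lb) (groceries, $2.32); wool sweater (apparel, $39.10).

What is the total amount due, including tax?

Acetaminophen (200 ct) $10.64: over-the-counter medication → 3.5% → $0.3724
Phone case $28.70: general merchandise → 7% → $2.009
Adhesive bandages $7.74: over-the-counter medication → 3.5% → $0.2709
Vitamin D (90 ct) $17.02: over-the-counter medication → 3.5% → $0.5957
First-aid kit $36.60: over-the-counter medication → 3.5% → $1.281
Pasta (2 lb) $2.32: groceries → 0% → $0.00
Wool sweater $39.10: apparel → 5.5% → $2.1505
Subtotal = $142.12; unrounded tax = $6.6795 → $6.68; total due = $148.80

$148.80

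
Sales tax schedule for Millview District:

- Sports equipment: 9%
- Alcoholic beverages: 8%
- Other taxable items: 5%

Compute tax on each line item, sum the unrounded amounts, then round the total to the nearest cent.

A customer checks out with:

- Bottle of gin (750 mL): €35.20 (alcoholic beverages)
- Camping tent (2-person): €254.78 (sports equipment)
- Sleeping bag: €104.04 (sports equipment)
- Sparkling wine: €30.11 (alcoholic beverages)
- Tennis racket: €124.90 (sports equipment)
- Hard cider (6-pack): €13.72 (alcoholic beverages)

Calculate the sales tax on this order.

€49.86

Bottle of gin (750 mL) €35.20: alcoholic beverages → 8% → €2.816
Camping tent (2-person) €254.78: sports equipment → 9% → €22.9302
Sleeping bag €104.04: sports equipment → 9% → €9.3636
Sparkling wine €30.11: alcoholic beverages → 8% → €2.4088
Tennis racket €124.90: sports equipment → 9% → €11.241
Hard cider (6-pack) €13.72: alcoholic beverages → 8% → €1.0976
Unrounded tax sum = €49.8572 → €49.86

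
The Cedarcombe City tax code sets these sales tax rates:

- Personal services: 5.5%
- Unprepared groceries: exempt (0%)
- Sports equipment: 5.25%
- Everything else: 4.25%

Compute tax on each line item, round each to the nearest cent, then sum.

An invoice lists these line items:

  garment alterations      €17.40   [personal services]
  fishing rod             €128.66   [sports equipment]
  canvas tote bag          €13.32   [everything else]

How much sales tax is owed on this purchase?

Garment alterations €17.40: personal services → 5.5% → €0.96
Fishing rod €128.66: sports equipment → 5.25% → €6.75
Canvas tote bag €13.32: everything else → 4.25% → €0.57
Total tax = €0.96 + €6.75 + €0.57 = €8.28

€8.28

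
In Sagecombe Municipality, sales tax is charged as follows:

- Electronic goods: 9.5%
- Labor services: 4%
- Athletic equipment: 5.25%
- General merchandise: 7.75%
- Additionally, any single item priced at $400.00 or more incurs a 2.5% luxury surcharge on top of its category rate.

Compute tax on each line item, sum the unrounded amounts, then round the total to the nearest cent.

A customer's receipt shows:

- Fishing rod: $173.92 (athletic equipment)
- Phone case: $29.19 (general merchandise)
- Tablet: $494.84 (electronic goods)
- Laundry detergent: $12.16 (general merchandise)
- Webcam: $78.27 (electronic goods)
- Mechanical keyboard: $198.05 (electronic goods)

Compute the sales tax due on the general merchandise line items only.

$3.20

Phone case $29.19: general merchandise → 7.75% → $2.262225
Laundry detergent $12.16: general merchandise → 7.75% → $0.9424
Tax on general merchandise: unrounded sum = $3.204625 → $3.20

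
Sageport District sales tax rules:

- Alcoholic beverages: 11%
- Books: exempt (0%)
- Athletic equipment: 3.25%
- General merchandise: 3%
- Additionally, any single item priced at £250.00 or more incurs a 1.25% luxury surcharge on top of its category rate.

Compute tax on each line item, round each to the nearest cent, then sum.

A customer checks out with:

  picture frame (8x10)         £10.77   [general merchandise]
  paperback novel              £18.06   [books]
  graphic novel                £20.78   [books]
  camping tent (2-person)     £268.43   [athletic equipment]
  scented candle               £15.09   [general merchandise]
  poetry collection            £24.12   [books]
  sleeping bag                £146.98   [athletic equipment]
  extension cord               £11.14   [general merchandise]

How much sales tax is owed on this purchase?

Picture frame (8x10) £10.77: general merchandise → 3% → £0.32
Paperback novel £18.06: books → 0% → £0.00
Graphic novel £20.78: books → 0% → £0.00
Camping tent (2-person) £268.43: athletic equipment → 3.25% + 1.25% surcharge = 4.5% → £12.08
Scented candle £15.09: general merchandise → 3% → £0.45
Poetry collection £24.12: books → 0% → £0.00
Sleeping bag £146.98: athletic equipment → 3.25% → £4.78
Extension cord £11.14: general merchandise → 3% → £0.33
Total tax = £0.32 + £12.08 + £0.45 + £4.78 + £0.33 = £17.96

£17.96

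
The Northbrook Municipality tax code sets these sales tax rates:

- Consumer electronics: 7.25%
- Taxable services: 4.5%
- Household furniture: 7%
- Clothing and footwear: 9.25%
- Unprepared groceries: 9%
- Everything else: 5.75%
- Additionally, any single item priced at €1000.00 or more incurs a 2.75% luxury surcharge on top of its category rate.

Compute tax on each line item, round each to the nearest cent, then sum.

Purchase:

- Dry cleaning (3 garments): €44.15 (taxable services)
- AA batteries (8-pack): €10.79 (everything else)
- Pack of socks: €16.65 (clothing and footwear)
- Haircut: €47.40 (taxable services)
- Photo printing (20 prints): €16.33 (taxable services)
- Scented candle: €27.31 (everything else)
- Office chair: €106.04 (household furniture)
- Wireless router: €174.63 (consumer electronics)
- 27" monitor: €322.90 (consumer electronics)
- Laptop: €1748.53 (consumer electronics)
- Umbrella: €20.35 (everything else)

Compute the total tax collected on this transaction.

€228.09

Dry cleaning (3 garments) €44.15: taxable services → 4.5% → €1.99
AA batteries (8-pack) €10.79: everything else → 5.75% → €0.62
Pack of socks €16.65: clothing and footwear → 9.25% → €1.54
Haircut €47.40: taxable services → 4.5% → €2.13
Photo printing (20 prints) €16.33: taxable services → 4.5% → €0.73
Scented candle €27.31: everything else → 5.75% → €1.57
Office chair €106.04: household furniture → 7% → €7.42
Wireless router €174.63: consumer electronics → 7.25% → €12.66
27" monitor €322.90: consumer electronics → 7.25% → €23.41
Laptop €1748.53: consumer electronics → 7.25% + 2.75% surcharge = 10% → €174.85
Umbrella €20.35: everything else → 5.75% → €1.17
Total tax = €1.99 + €0.62 + €1.54 + €2.13 + €0.73 + €1.57 + €7.42 + €12.66 + €23.41 + €174.85 + €1.17 = €228.09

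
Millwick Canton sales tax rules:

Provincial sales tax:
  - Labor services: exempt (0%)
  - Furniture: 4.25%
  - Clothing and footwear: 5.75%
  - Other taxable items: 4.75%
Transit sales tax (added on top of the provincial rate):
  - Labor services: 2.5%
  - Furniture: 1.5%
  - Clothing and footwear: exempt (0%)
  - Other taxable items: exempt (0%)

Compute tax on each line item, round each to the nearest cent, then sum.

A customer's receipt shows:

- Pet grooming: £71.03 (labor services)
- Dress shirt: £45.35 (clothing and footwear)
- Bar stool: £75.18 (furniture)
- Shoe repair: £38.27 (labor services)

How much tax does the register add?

Pet grooming £71.03: labor services → 0% + 2.5% transit = 2.5% → £1.78
Dress shirt £45.35: clothing and footwear → 5.75% + 0% transit = 5.75% → £2.61
Bar stool £75.18: furniture → 4.25% + 1.5% transit = 5.75% → £4.32
Shoe repair £38.27: labor services → 0% + 2.5% transit = 2.5% → £0.96
Total tax = £1.78 + £2.61 + £4.32 + £0.96 = £9.67

£9.67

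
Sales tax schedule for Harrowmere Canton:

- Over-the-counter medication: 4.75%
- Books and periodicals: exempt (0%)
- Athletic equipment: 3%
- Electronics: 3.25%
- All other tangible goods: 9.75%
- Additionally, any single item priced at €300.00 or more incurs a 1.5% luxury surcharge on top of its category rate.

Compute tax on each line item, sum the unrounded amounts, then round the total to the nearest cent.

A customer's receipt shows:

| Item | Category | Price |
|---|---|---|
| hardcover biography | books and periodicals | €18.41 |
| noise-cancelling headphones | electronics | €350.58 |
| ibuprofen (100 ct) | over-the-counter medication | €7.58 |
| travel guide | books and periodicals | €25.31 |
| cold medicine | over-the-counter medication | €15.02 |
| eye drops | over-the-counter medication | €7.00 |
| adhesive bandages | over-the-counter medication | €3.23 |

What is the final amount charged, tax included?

Hardcover biography €18.41: books and periodicals → 0% → €0.00
Noise-cancelling headphones €350.58: electronics → 3.25% + 1.5% surcharge = 4.75% → €16.65255
Ibuprofen (100 ct) €7.58: over-the-counter medication → 4.75% → €0.36005
Travel guide €25.31: books and periodicals → 0% → €0.00
Cold medicine €15.02: over-the-counter medication → 4.75% → €0.71345
Eye drops €7.00: over-the-counter medication → 4.75% → €0.3325
Adhesive bandages €3.23: over-the-counter medication → 4.75% → €0.153425
Subtotal = €427.13; unrounded tax = €18.211975 → €18.21; total due = €445.34

€445.34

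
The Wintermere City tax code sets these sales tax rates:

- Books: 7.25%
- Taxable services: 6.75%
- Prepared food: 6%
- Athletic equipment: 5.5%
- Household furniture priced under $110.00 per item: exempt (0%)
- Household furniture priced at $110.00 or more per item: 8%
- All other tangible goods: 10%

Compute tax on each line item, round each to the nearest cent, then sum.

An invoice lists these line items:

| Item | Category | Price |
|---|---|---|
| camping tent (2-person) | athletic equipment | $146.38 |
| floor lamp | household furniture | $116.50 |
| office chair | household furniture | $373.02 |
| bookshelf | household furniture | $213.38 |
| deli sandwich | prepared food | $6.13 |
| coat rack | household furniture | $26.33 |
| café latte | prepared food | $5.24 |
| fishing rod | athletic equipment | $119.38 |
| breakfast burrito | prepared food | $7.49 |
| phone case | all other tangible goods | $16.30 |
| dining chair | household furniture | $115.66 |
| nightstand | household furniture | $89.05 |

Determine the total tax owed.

Camping tent (2-person) $146.38: athletic equipment → 5.5% → $8.05
Floor lamp $116.50: household furniture, $110.00 or more → 8% → $9.32
Office chair $373.02: household furniture, $110.00 or more → 8% → $29.84
Bookshelf $213.38: household furniture, $110.00 or more → 8% → $17.07
Deli sandwich $6.13: prepared food → 6% → $0.37
Coat rack $26.33: household furniture, under $110.00 → 0% → $0.00
Café latte $5.24: prepared food → 6% → $0.31
Fishing rod $119.38: athletic equipment → 5.5% → $6.57
Breakfast burrito $7.49: prepared food → 6% → $0.45
Phone case $16.30: all other tangible goods → 10% → $1.63
Dining chair $115.66: household furniture, $110.00 or more → 8% → $9.25
Nightstand $89.05: household furniture, under $110.00 → 0% → $0.00
Total tax = $8.05 + $9.32 + $29.84 + $17.07 + $0.37 + $0.31 + $6.57 + $0.45 + $1.63 + $9.25 = $82.86

$82.86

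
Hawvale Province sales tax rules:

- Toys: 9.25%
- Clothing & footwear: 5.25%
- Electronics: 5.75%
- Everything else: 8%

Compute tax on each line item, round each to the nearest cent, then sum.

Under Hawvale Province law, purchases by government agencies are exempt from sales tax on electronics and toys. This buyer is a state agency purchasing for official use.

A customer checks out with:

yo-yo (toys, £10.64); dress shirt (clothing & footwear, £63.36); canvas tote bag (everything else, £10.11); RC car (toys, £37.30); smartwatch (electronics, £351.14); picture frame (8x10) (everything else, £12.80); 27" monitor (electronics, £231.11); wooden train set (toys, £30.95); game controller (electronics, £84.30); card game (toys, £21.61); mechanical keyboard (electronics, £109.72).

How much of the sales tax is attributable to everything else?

Canvas tote bag £10.11: everything else → 8% → £0.81
Picture frame (8x10) £12.80: everything else → 8% → £1.02
Tax on everything else = £0.81 + £1.02 = £1.83

£1.83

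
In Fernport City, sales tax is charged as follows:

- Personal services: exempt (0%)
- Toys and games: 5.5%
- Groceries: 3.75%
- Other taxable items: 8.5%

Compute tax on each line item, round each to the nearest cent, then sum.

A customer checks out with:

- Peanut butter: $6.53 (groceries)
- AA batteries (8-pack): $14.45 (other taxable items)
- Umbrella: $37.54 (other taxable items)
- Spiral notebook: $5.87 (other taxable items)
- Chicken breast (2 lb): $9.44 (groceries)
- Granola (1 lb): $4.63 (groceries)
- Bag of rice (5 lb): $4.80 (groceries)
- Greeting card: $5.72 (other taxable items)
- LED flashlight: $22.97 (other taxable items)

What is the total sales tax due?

$8.30

Peanut butter $6.53: groceries → 3.75% → $0.24
AA batteries (8-pack) $14.45: other taxable items → 8.5% → $1.23
Umbrella $37.54: other taxable items → 8.5% → $3.19
Spiral notebook $5.87: other taxable items → 8.5% → $0.50
Chicken breast (2 lb) $9.44: groceries → 3.75% → $0.35
Granola (1 lb) $4.63: groceries → 3.75% → $0.17
Bag of rice (5 lb) $4.80: groceries → 3.75% → $0.18
Greeting card $5.72: other taxable items → 8.5% → $0.49
LED flashlight $22.97: other taxable items → 8.5% → $1.95
Total tax = $0.24 + $1.23 + $3.19 + $0.50 + $0.35 + $0.17 + $0.18 + $0.49 + $1.95 = $8.30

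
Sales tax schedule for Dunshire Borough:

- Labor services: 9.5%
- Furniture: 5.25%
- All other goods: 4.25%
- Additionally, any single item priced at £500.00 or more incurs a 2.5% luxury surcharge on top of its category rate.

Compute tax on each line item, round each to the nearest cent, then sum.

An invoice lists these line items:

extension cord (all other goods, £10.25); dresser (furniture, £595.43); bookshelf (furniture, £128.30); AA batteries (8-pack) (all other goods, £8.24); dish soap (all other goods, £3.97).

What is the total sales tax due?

£53.85

Extension cord £10.25: all other goods → 4.25% → £0.44
Dresser £595.43: furniture → 5.25% + 2.5% surcharge = 7.75% → £46.15
Bookshelf £128.30: furniture → 5.25% → £6.74
AA batteries (8-pack) £8.24: all other goods → 4.25% → £0.35
Dish soap £3.97: all other goods → 4.25% → £0.17
Total tax = £0.44 + £46.15 + £6.74 + £0.35 + £0.17 = £53.85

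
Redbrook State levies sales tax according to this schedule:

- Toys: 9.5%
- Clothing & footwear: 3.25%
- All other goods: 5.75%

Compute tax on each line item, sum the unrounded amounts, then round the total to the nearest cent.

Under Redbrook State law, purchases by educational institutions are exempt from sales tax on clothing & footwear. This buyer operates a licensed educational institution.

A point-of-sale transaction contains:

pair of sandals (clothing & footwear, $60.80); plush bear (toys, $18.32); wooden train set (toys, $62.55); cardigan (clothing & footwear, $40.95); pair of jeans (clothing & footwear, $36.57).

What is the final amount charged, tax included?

$226.87

Pair of sandals $60.80: clothing & footwear, buyer-exempt → 0% → $0.00
Plush bear $18.32: toys → 9.5% → $1.7404
Wooden train set $62.55: toys → 9.5% → $5.94225
Cardigan $40.95: clothing & footwear, buyer-exempt → 0% → $0.00
Pair of jeans $36.57: clothing & footwear, buyer-exempt → 0% → $0.00
Subtotal = $219.19; unrounded tax = $7.68265 → $7.68; total due = $226.87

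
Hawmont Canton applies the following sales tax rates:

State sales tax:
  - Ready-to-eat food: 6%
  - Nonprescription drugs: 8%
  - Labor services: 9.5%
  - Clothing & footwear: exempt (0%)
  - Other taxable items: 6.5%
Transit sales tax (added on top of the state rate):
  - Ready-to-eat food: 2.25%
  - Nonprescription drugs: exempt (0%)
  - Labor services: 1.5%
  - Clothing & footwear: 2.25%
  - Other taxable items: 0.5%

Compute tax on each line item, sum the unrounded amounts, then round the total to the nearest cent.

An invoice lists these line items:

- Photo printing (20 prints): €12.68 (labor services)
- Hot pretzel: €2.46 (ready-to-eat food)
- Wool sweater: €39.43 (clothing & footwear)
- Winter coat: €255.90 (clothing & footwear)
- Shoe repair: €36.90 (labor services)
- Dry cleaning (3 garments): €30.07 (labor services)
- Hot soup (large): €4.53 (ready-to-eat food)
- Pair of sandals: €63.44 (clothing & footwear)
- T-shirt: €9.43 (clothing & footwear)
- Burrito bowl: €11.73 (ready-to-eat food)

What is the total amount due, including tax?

Photo printing (20 prints) €12.68: labor services → 9.5% + 1.5% transit = 11% → €1.3948
Hot pretzel €2.46: ready-to-eat food → 6% + 2.25% transit = 8.25% → €0.20295
Wool sweater €39.43: clothing & footwear → 0% + 2.25% transit = 2.25% → €0.887175
Winter coat €255.90: clothing & footwear → 0% + 2.25% transit = 2.25% → €5.75775
Shoe repair €36.90: labor services → 9.5% + 1.5% transit = 11% → €4.059
Dry cleaning (3 garments) €30.07: labor services → 9.5% + 1.5% transit = 11% → €3.3077
Hot soup (large) €4.53: ready-to-eat food → 6% + 2.25% transit = 8.25% → €0.373725
Pair of sandals €63.44: clothing & footwear → 0% + 2.25% transit = 2.25% → €1.4274
T-shirt €9.43: clothing & footwear → 0% + 2.25% transit = 2.25% → €0.212175
Burrito bowl €11.73: ready-to-eat food → 6% + 2.25% transit = 8.25% → €0.967725
Subtotal = €466.57; unrounded tax = €18.5904 → €18.59; total due = €485.16

€485.16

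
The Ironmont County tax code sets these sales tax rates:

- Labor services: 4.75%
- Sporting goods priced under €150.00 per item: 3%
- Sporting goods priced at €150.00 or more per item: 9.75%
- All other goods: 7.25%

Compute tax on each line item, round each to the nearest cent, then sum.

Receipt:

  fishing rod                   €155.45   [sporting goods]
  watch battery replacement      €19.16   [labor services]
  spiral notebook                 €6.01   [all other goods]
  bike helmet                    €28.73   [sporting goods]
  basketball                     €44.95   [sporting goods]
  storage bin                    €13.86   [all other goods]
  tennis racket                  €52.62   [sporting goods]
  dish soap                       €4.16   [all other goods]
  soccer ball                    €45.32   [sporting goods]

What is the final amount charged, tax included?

€393.22

Fishing rod €155.45: sporting goods, €150.00 or more → 9.75% → €15.16
Watch battery replacement €19.16: labor services → 4.75% → €0.91
Spiral notebook €6.01: all other goods → 7.25% → €0.44
Bike helmet €28.73: sporting goods, under €150.00 → 3% → €0.86
Basketball €44.95: sporting goods, under €150.00 → 3% → €1.35
Storage bin €13.86: all other goods → 7.25% → €1.00
Tennis racket €52.62: sporting goods, under €150.00 → 3% → €1.58
Dish soap €4.16: all other goods → 7.25% → €0.30
Soccer ball €45.32: sporting goods, under €150.00 → 3% → €1.36
Subtotal = €370.26; tax = €22.96; total due = €393.22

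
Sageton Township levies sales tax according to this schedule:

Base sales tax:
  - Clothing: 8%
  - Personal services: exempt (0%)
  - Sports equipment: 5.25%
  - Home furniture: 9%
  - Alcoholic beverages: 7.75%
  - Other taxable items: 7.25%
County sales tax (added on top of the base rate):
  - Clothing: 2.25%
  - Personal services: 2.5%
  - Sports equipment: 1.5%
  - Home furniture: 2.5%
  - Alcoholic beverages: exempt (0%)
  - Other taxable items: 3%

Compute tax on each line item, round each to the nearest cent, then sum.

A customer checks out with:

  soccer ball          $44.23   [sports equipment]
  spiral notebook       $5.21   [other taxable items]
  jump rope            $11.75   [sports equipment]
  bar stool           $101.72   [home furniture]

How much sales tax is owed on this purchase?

Soccer ball $44.23: sports equipment → 5.25% + 1.5% county = 6.75% → $2.99
Spiral notebook $5.21: other taxable items → 7.25% + 3% county = 10.25% → $0.53
Jump rope $11.75: sports equipment → 5.25% + 1.5% county = 6.75% → $0.79
Bar stool $101.72: home furniture → 9% + 2.5% county = 11.5% → $11.70
Total tax = $2.99 + $0.53 + $0.79 + $11.70 = $16.01

$16.01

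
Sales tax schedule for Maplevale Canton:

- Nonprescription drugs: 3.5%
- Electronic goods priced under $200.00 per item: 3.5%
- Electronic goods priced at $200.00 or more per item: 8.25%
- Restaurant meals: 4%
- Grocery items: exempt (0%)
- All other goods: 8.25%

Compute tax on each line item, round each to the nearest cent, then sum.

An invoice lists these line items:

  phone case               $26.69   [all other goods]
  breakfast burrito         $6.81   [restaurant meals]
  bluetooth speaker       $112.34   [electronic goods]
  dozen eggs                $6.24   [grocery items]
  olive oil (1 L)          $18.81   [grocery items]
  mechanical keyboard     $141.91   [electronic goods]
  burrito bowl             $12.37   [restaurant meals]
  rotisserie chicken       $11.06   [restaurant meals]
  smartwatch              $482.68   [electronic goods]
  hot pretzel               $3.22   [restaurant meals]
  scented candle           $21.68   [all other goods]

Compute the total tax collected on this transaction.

Phone case $26.69: all other goods → 8.25% → $2.20
Breakfast burrito $6.81: restaurant meals → 4% → $0.27
Bluetooth speaker $112.34: electronic goods, under $200.00 → 3.5% → $3.93
Dozen eggs $6.24: grocery items → 0% → $0.00
Olive oil (1 L) $18.81: grocery items → 0% → $0.00
Mechanical keyboard $141.91: electronic goods, under $200.00 → 3.5% → $4.97
Burrito bowl $12.37: restaurant meals → 4% → $0.49
Rotisserie chicken $11.06: restaurant meals → 4% → $0.44
Smartwatch $482.68: electronic goods, $200.00 or more → 8.25% → $39.82
Hot pretzel $3.22: restaurant meals → 4% → $0.13
Scented candle $21.68: all other goods → 8.25% → $1.79
Total tax = $2.20 + $0.27 + $3.93 + $4.97 + $0.49 + $0.44 + $39.82 + $0.13 + $1.79 = $54.04

$54.04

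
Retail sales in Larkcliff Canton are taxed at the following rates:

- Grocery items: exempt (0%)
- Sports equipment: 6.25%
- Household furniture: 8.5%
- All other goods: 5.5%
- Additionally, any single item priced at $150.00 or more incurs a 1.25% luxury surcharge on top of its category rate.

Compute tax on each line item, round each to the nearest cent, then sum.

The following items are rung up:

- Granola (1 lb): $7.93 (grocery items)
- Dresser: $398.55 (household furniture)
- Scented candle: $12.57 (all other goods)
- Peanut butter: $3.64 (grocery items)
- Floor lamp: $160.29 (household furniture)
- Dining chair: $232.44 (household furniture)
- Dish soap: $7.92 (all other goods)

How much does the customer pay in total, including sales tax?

Granola (1 lb) $7.93: grocery items → 0% → $0.00
Dresser $398.55: household furniture → 8.5% + 1.25% surcharge = 9.75% → $38.86
Scented candle $12.57: all other goods → 5.5% → $0.69
Peanut butter $3.64: grocery items → 0% → $0.00
Floor lamp $160.29: household furniture → 8.5% + 1.25% surcharge = 9.75% → $15.63
Dining chair $232.44: household furniture → 8.5% + 1.25% surcharge = 9.75% → $22.66
Dish soap $7.92: all other goods → 5.5% → $0.44
Subtotal = $823.34; tax = $78.28; total due = $901.62

$901.62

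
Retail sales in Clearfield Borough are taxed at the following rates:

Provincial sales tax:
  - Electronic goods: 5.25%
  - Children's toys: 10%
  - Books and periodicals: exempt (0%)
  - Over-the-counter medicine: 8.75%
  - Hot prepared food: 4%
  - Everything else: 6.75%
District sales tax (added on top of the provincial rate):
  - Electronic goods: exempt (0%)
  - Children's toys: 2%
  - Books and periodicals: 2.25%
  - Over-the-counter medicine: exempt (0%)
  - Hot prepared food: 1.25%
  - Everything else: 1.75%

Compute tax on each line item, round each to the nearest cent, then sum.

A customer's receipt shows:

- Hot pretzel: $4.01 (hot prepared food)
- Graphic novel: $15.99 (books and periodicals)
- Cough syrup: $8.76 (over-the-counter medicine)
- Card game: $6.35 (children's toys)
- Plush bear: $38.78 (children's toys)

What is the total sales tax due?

$6.75

Hot pretzel $4.01: hot prepared food → 4% + 1.25% district = 5.25% → $0.21
Graphic novel $15.99: books and periodicals → 0% + 2.25% district = 2.25% → $0.36
Cough syrup $8.76: over-the-counter medicine → 8.75% + 0% district = 8.75% → $0.77
Card game $6.35: children's toys → 10% + 2% district = 12% → $0.76
Plush bear $38.78: children's toys → 10% + 2% district = 12% → $4.65
Total tax = $0.21 + $0.36 + $0.77 + $0.76 + $4.65 = $6.75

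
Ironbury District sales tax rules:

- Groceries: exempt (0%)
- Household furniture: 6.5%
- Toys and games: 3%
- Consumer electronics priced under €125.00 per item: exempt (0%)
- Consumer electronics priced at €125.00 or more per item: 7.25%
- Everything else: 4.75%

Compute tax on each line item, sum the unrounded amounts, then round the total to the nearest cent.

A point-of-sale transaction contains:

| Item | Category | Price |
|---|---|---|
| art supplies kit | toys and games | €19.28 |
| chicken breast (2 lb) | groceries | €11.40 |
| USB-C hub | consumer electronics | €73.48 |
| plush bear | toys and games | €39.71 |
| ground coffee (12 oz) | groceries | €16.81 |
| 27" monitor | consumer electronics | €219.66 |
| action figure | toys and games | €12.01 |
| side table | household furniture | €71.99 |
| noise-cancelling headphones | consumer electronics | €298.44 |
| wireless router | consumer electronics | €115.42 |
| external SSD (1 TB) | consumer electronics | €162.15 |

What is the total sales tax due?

€56.13

Art supplies kit €19.28: toys and games → 3% → €0.5784
Chicken breast (2 lb) €11.40: groceries → 0% → €0.00
USB-C hub €73.48: consumer electronics, under €125.00 → 0% → €0.00
Plush bear €39.71: toys and games → 3% → €1.1913
Ground coffee (12 oz) €16.81: groceries → 0% → €0.00
27" monitor €219.66: consumer electronics, €125.00 or more → 7.25% → €15.92535
Action figure €12.01: toys and games → 3% → €0.3603
Side table €71.99: household furniture → 6.5% → €4.67935
Noise-cancelling headphones €298.44: consumer electronics, €125.00 or more → 7.25% → €21.6369
Wireless router €115.42: consumer electronics, under €125.00 → 0% → €0.00
External SSD (1 TB) €162.15: consumer electronics, €125.00 or more → 7.25% → €11.755875
Unrounded tax sum = €56.127475 → €56.13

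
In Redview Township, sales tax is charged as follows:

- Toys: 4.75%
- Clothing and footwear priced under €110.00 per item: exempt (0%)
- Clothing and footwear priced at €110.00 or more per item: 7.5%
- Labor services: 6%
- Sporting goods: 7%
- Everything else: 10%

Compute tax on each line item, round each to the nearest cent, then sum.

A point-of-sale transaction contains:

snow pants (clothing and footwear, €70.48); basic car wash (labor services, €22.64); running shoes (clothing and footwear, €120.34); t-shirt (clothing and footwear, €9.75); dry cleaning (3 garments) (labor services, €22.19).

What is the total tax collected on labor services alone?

Basic car wash €22.64: labor services → 6% → €1.36
Dry cleaning (3 garments) €22.19: labor services → 6% → €1.33
Tax on labor services = €1.36 + €1.33 = €2.69

€2.69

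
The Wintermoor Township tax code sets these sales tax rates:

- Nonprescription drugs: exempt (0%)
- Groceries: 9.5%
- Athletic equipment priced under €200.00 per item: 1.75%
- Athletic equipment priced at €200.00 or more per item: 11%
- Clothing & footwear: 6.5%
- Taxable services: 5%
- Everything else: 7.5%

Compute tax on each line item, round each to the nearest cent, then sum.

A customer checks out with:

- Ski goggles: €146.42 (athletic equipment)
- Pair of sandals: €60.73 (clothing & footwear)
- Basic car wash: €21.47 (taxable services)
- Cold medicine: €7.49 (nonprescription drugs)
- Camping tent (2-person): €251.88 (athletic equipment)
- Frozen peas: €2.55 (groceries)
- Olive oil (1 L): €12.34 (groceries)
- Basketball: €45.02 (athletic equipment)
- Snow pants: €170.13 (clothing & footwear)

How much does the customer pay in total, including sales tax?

€766.58

Ski goggles €146.42: athletic equipment, under €200.00 → 1.75% → €2.56
Pair of sandals €60.73: clothing & footwear → 6.5% → €3.95
Basic car wash €21.47: taxable services → 5% → €1.07
Cold medicine €7.49: nonprescription drugs → 0% → €0.00
Camping tent (2-person) €251.88: athletic equipment, €200.00 or more → 11% → €27.71
Frozen peas €2.55: groceries → 9.5% → €0.24
Olive oil (1 L) €12.34: groceries → 9.5% → €1.17
Basketball €45.02: athletic equipment, under €200.00 → 1.75% → €0.79
Snow pants €170.13: clothing & footwear → 6.5% → €11.06
Subtotal = €718.03; tax = €48.55; total due = €766.58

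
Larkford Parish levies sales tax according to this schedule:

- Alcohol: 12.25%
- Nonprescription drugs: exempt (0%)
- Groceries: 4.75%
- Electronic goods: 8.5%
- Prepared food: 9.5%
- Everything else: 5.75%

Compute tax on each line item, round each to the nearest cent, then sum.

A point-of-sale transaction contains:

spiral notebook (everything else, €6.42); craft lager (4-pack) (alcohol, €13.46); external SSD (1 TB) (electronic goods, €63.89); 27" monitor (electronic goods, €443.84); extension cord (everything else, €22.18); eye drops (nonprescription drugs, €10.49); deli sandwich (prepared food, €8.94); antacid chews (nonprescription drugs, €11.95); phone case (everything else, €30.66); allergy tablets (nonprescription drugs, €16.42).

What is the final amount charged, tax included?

€677.32

Spiral notebook €6.42: everything else → 5.75% → €0.37
Craft lager (4-pack) €13.46: alcohol → 12.25% → €1.65
External SSD (1 TB) €63.89: electronic goods → 8.5% → €5.43
27" monitor €443.84: electronic goods → 8.5% → €37.73
Extension cord €22.18: everything else → 5.75% → €1.28
Eye drops €10.49: nonprescription drugs → 0% → €0.00
Deli sandwich €8.94: prepared food → 9.5% → €0.85
Antacid chews €11.95: nonprescription drugs → 0% → €0.00
Phone case €30.66: everything else → 5.75% → €1.76
Allergy tablets €16.42: nonprescription drugs → 0% → €0.00
Subtotal = €628.25; tax = €49.07; total due = €677.32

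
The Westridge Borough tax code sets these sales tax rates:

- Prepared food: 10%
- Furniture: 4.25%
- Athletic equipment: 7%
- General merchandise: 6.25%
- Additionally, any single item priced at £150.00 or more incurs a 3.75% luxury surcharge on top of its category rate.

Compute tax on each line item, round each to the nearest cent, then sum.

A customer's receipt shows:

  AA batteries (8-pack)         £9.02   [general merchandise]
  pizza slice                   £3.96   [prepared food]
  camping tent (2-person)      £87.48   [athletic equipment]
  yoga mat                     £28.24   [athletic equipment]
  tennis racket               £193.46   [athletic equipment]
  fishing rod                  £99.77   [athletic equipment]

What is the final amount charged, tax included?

AA batteries (8-pack) £9.02: general merchandise → 6.25% → £0.56
Pizza slice £3.96: prepared food → 10% → £0.40
Camping tent (2-person) £87.48: athletic equipment → 7% → £6.12
Yoga mat £28.24: athletic equipment → 7% → £1.98
Tennis racket £193.46: athletic equipment → 7% + 3.75% surcharge = 10.75% → £20.80
Fishing rod £99.77: athletic equipment → 7% → £6.98
Subtotal = £421.93; tax = £36.84; total due = £458.77

£458.77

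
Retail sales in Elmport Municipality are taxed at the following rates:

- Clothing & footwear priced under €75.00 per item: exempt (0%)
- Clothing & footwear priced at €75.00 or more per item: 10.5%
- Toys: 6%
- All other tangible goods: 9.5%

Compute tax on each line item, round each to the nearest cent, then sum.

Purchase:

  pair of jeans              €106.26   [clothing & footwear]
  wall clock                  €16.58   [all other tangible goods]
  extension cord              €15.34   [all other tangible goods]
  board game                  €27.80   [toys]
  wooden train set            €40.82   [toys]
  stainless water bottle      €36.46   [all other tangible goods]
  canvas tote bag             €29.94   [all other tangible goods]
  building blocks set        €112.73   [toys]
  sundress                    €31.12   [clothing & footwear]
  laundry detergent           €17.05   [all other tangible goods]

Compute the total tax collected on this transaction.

€33.00

Pair of jeans €106.26: clothing & footwear, €75.00 or more → 10.5% → €11.16
Wall clock €16.58: all other tangible goods → 9.5% → €1.58
Extension cord €15.34: all other tangible goods → 9.5% → €1.46
Board game €27.80: toys → 6% → €1.67
Wooden train set €40.82: toys → 6% → €2.45
Stainless water bottle €36.46: all other tangible goods → 9.5% → €3.46
Canvas tote bag €29.94: all other tangible goods → 9.5% → €2.84
Building blocks set €112.73: toys → 6% → €6.76
Sundress €31.12: clothing & footwear, under €75.00 → 0% → €0.00
Laundry detergent €17.05: all other tangible goods → 9.5% → €1.62
Total tax = €11.16 + €1.58 + €1.46 + €1.67 + €2.45 + €3.46 + €2.84 + €6.76 + €1.62 = €33.00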